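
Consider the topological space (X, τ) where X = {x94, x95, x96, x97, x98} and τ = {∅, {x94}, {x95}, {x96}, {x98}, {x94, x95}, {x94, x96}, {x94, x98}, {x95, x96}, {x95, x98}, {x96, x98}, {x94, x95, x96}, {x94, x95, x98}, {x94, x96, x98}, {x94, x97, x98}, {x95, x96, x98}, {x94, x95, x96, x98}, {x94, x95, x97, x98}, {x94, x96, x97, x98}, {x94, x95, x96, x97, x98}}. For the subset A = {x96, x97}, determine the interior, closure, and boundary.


int(A) = {x96}, cl(A) = {x96, x97}, ∂A = {x97}.

Closed sets in (X, τ) are complements of opens:
  closed(X, τ) = {∅, {x95}, {x96}, {x97}, {x94, x97}, {x95, x96}, {x95, x97}, {x96, x97}, {x97, x98}, {x94, x95, x97}, {x94, x96, x97}, {x94, x97, x98}, {x95, x96, x97}, {x95, x97, x98}, {x96, x97, x98}, {x94, x95, x96, x97}, {x94, x95, x97, x98}, {x94, x96, x97, x98}, {x95, x96, x97, x98}, {x94, x95, x96, x97, x98}}.
int(A) = ⋃ {U ∈ τ : U ⊆ A}. Opens contained in A: ∅, {x96}.
Taking the union of these: int(A) = {x96}.
cl(A) = ⋂ {C closed : A ⊆ C}. Closed sets containing A: {x96, x97}, {x94, x96, x97}, {x95, x96, x97}, {x96, x97, x98}, {x94, x95, x96, x97}, {x94, x96, x97, x98}, {x95, x96, x97, x98}, {x94, x95, x96, x97, x98}.
Intersecting these: cl(A) = {x96, x97}.
∂A = cl(A) ∖ int(A) = {x96, x97} ∖ {x96} = {x97}.


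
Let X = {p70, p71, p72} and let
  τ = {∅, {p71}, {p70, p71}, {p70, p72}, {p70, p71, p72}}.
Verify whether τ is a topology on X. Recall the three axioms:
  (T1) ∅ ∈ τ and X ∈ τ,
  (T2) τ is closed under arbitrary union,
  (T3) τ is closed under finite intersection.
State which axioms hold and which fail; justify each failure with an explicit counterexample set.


τ is NOT a topology on X.

Axiom (T1): ∅ ∈ τ? Yes; X ∈ τ? Yes.
Axiom (T2/T3): check pairwise unions and intersections of members of τ.
Counterexample for (T3): {p70, p71} ∩ {p70, p72} = {p70} ∉ τ. Therefore τ is NOT a topology.


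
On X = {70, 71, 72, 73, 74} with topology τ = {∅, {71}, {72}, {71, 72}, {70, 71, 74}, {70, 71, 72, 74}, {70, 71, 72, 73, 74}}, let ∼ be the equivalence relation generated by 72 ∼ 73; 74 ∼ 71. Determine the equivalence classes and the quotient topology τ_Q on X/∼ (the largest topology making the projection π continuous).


X/∼ = {[70], [71=74], [72=73]}; |τ_Q| = 3.

Equivalence classes: [70], [71=74], [72=73].
Quotient map π: X → X/∼ sends 70 ↦ [70], 71 ↦ [71=74], 72 ↦ [72=73], 73 ↦ [72=73], 74 ↦ [71=74].
For each subset V ⊆ X/∼, compute π^{-1}(V) ⊆ X and check whether π^{-1}(V) ∈ τ. V is open in τ_Q iff π^{-1}(V) ∈ τ.
  V = {}: π^{-1}(V) = ∅ ∈ τ ✓.
  V = {[70]}: π^{-1}(V) = {70} ∉ τ ✗.
  V = {[71=74]}: π^{-1}(V) = {71, 74} ∉ τ ✗.
  V = {[70], [71=74]}: π^{-1}(V) = {70, 71, 74} ∈ τ ✓.
  V = {[72=73]}: π^{-1}(V) = {72, 73} ∉ τ ✗.
  V = {[70], [72=73]}: π^{-1}(V) = {70, 72, 73} ∉ τ ✗.
  V = {[71=74], [72=73]}: π^{-1}(V) = {71, 72, 73, 74} ∉ τ ✗.
  V = {[70], [71=74], [72=73]}: π^{-1}(V) = {70, 71, 72, 73, 74} ∈ τ ✓.
Open sets in the quotient: τ_Q = {{}, {[70], [71=74]}, {[70], [71=74], [72=73]}} (3 elements).


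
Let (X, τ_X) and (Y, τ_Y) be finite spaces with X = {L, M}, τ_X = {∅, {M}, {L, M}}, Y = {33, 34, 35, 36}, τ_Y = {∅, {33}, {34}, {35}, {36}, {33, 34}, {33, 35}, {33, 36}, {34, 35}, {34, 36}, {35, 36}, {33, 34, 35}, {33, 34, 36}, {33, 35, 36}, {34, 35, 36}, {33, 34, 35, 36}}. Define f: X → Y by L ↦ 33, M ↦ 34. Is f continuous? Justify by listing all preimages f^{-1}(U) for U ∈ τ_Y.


f is NOT continuous.

Compute f^{-1}(U) for each U ∈ τ_Y:
  U = ∅: f^{-1}(U) = ∅ ∈ τ_X ✓.
  U = {33}: f^{-1}(U) = {L} ∉ τ_X ✗.
  U = {34}: f^{-1}(U) = {M} ∈ τ_X ✓.
  U = {35}: f^{-1}(U) = ∅ ∈ τ_X ✓.
  U = {36}: f^{-1}(U) = ∅ ∈ τ_X ✓.
  U = {33, 34}: f^{-1}(U) = {L, M} ∈ τ_X ✓.
  U = {33, 35}: f^{-1}(U) = {L} ∉ τ_X ✗.
  U = {33, 36}: f^{-1}(U) = {L} ∉ τ_X ✗.
  U = {34, 35}: f^{-1}(U) = {M} ∈ τ_X ✓.
  U = {34, 36}: f^{-1}(U) = {M} ∈ τ_X ✓.
  U = {35, 36}: f^{-1}(U) = ∅ ∈ τ_X ✓.
  U = {33, 34, 35}: f^{-1}(U) = {L, M} ∈ τ_X ✓.
  U = {33, 34, 36}: f^{-1}(U) = {L, M} ∈ τ_X ✓.
  U = {33, 35, 36}: f^{-1}(U) = {L} ∉ τ_X ✗.
  U = {34, 35, 36}: f^{-1}(U) = {M} ∈ τ_X ✓.
  U = {33, 34, 35, 36}: f^{-1}(U) = {L, M} ∈ τ_X ✓.
Found U = {33} with f^{-1}(U) = {L} not in τ_X. Therefore f is NOT continuous.


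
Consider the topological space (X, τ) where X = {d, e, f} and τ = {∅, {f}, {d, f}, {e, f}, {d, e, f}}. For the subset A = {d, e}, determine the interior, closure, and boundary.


int(A) = ∅, cl(A) = {d, e}, ∂A = {d, e}.

Closed sets in (X, τ) are complements of opens:
  closed(X, τ) = {∅, {d}, {e}, {d, e}, {d, e, f}}.
int(A) = ⋃ {U ∈ τ : U ⊆ A}. Opens contained in A: ∅.
Taking the union of these: int(A) = ∅.
cl(A) = ⋂ {C closed : A ⊆ C}. Closed sets containing A: {d, e}, {d, e, f}.
Intersecting these: cl(A) = {d, e}.
∂A = cl(A) ∖ int(A) = {d, e} ∖ ∅ = {d, e}.


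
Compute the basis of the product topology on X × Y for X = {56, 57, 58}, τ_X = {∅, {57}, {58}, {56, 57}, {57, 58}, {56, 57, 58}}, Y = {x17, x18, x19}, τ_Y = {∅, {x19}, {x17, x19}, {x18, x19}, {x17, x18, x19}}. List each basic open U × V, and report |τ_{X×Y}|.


Basis B = {∅ × ∅, {57} × {x19}, {58} × {x19}, {56, 57} × {x19}, {57} × {x17, x19}, {57} × {x18, x19}, {57, 58} × {x19}, {58} × {x17, x19}, {58} × {x18, x19}, {56, 57, 58} × {x19}, {57} × {x17, x18, x19}, {58} × {x17, x18, x19}, {56, 57} × {x17, x19}, {56, 57} × {x18, x19}, {57, 58} × {x17, x19}, {57, 58} × {x18, x19}, {56, 57} × {x17, x18, x19}, {56, 57, 58} × {x17, x19}, {56, 57, 58} × {x18, x19}, {57, 58} × {x17, x18, x19}, {56, 57, 58} × {x17, x18, x19}}; |τ_{X×Y}| = 70.

Enumerate products U × V with U ∈ τ_X, V ∈ τ_Y (deduplicated):
  ∅ × ∅ = {} (∅)
  {57} × {x19} = {(57,x19)}
  {58} × {x19} = {(58,x19)}
  {56, 57} × {x19} = {(56,x19), (57,x19)}
  {57} × {x17, x19} = {(57,x17), (57,x19)}
  {57} × {x18, x19} = {(57,x18), (57,x19)}
  {57, 58} × {x19} = {(57,x19), (58,x19)}
  {58} × {x17, x19} = {(58,x17), (58,x19)}
  {58} × {x18, x19} = {(58,x18), (58,x19)}
  {56, 57, 58} × {x19} = {(56,x19), (57,x19), (58,x19)}
  {57} × {x17, x18, x19} = {(57,x17), (57,x18), (57,x19)}
  {58} × {x17, x18, x19} = {(58,x17), (58,x18), (58,x19)}
  {56, 57} × {x17, x19} = {(56,x17), (56,x19), (57,x17), (57,x19)}
  {56, 57} × {x18, x19} = {(56,x18), (56,x19), (57,x18), (57,x19)}
  {57, 58} × {x17, x19} = {(57,x17), (57,x19), (58,x17), (58,x19)}
  {57, 58} × {x18, x19} = {(57,x18), (57,x19), (58,x18), (58,x19)}
  {56, 57} × {x17, x18, x19} = {(56,x17), (56,x18), (56,x19), (57,x17), (57,x18), (57,x19)}
  {56, 57, 58} × {x17, x19} = {(56,x17), (56,x19), (57,x17), (57,x19), (58,x17), (58,x19)}
  {56, 57, 58} × {x18, x19} = {(56,x18), (56,x19), (57,x18), (57,x19), (58,x18), (58,x19)}
  {57, 58} × {x17, x18, x19} = {(57,x17), (57,x18), (57,x19), (58,x17), (58,x18), (58,x19)}
  {56, 57, 58} × {x17, x18, x19} = {(56,x17), (56,x18), (56,x19), (57,x17), (57,x18), (57,x19), (58,x17), (58,x18), (58,x19)}
These 21 distinct sets form the basis B.
Close under arbitrary unions to get τ_{X×Y}; counting gives |τ_{X×Y}| = 70.


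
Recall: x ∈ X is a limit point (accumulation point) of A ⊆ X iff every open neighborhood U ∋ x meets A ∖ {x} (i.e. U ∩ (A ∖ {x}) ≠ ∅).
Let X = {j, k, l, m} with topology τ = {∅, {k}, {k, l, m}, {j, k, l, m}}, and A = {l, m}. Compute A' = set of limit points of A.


A' = {j, l, m}

For each x ∈ X, list the open sets U ∈ τ with x ∈ U, then check whether U ∩ (A ∖ {x}) ≠ ∅ for every such U.
  x = j: opens ∋ x are {j, k, l, m}; each meets A ∖ {j}, so x IS a limit point.
  x = k: open {k} ∋ x has {k} ∩ (A ∖ {k}) = ∅, so x is NOT a limit point.
  x = l: opens ∋ x are {k, l, m}, {j, k, l, m}; each meets A ∖ {l}, so x IS a limit point.
  x = m: opens ∋ x are {k, l, m}, {j, k, l, m}; each meets A ∖ {m}, so x IS a limit point.
Collecting: A' = {j, l, m}.


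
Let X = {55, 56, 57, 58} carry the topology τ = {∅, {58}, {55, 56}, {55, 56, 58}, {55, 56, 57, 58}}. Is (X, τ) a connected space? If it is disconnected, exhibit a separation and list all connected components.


(X, τ) is connected.

Find clopen sets (U ∈ τ with X ∖ U ∈ τ):
  U = ∅, X ∖ U = {55, 56, 57, 58} — both open, so U is clopen.
  U = {55, 56, 57, 58}, X ∖ U = ∅ — both open, so U is clopen.
Only trivial clopens (∅ and X) exist, so (X, τ) is connected.
Compute connected components by grouping points that agree on all clopens:
  component: {55, 56, 57, 58}


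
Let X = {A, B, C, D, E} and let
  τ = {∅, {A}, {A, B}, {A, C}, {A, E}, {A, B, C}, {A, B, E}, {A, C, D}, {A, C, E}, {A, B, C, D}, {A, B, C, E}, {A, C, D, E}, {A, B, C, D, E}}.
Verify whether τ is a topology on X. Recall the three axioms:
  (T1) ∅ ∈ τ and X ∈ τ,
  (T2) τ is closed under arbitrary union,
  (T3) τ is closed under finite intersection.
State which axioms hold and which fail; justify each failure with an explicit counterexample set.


τ IS a topology on X.

Axiom (T1): ∅ ∈ τ? Yes; X ∈ τ? Yes.
Axiom (T2/T3): check pairwise unions and intersections of members of τ.
All pairwise intersections and unions checked — each lies in τ. Therefore τ satisfies (T1), (T2), (T3): it IS a topology on X.


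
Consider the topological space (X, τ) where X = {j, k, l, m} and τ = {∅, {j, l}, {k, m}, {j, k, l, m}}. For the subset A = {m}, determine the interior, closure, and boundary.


int(A) = ∅, cl(A) = {k, m}, ∂A = {k, m}.

Closed sets in (X, τ) are complements of opens:
  closed(X, τ) = {∅, {j, l}, {k, m}, {j, k, l, m}}.
int(A) = ⋃ {U ∈ τ : U ⊆ A}. Opens contained in A: ∅.
Taking the union of these: int(A) = ∅.
cl(A) = ⋂ {C closed : A ⊆ C}. Closed sets containing A: {k, m}, {j, k, l, m}.
Intersecting these: cl(A) = {k, m}.
∂A = cl(A) ∖ int(A) = {k, m} ∖ ∅ = {k, m}.


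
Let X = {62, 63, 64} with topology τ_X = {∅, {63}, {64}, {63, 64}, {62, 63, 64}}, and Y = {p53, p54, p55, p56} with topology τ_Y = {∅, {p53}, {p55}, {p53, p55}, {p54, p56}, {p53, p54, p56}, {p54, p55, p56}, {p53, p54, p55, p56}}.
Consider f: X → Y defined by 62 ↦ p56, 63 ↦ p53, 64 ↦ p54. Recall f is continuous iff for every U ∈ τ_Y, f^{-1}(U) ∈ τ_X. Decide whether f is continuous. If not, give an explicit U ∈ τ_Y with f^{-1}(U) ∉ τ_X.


f is NOT continuous.

Compute f^{-1}(U) for each U ∈ τ_Y:
  U = ∅: f^{-1}(U) = ∅ ∈ τ_X ✓.
  U = {p53}: f^{-1}(U) = {63} ∈ τ_X ✓.
  U = {p55}: f^{-1}(U) = ∅ ∈ τ_X ✓.
  U = {p53, p55}: f^{-1}(U) = {63} ∈ τ_X ✓.
  U = {p54, p56}: f^{-1}(U) = {62, 64} ∉ τ_X ✗.
  U = {p53, p54, p56}: f^{-1}(U) = {62, 63, 64} ∈ τ_X ✓.
  U = {p54, p55, p56}: f^{-1}(U) = {62, 64} ∉ τ_X ✗.
  U = {p53, p54, p55, p56}: f^{-1}(U) = {62, 63, 64} ∈ τ_X ✓.
Found U = {p54, p56} with f^{-1}(U) = {62, 64} not in τ_X. Therefore f is NOT continuous.


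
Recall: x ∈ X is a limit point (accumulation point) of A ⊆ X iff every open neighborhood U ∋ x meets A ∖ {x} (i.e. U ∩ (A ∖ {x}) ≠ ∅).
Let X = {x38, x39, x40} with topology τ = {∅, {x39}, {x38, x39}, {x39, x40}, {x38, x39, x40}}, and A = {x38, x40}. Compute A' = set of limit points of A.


A' = ∅

For each x ∈ X, list the open sets U ∈ τ with x ∈ U, then check whether U ∩ (A ∖ {x}) ≠ ∅ for every such U.
  x = x38: open {x38, x39} ∋ x has {x38, x39} ∩ (A ∖ {x38}) = ∅, so x is NOT a limit point.
  x = x39: open {x39} ∋ x has {x39} ∩ (A ∖ {x39}) = ∅, so x is NOT a limit point.
  x = x40: open {x39, x40} ∋ x has {x39, x40} ∩ (A ∖ {x40}) = ∅, so x is NOT a limit point.
Collecting: A' = ∅.


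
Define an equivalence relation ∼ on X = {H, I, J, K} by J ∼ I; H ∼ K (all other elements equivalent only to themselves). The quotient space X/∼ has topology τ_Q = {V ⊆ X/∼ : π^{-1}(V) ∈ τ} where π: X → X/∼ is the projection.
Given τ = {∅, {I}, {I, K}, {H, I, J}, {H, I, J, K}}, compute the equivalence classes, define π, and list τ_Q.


X/∼ = {[H=K], [I=J]}; |τ_Q| = 2.

Equivalence classes: [H=K], [I=J].
Quotient map π: X → X/∼ sends H ↦ [H=K], I ↦ [I=J], J ↦ [I=J], K ↦ [H=K].
For each subset V ⊆ X/∼, compute π^{-1}(V) ⊆ X and check whether π^{-1}(V) ∈ τ. V is open in τ_Q iff π^{-1}(V) ∈ τ.
  V = {}: π^{-1}(V) = ∅ ∈ τ ✓.
  V = {[H=K]}: π^{-1}(V) = {H, K} ∉ τ ✗.
  V = {[I=J]}: π^{-1}(V) = {I, J} ∉ τ ✗.
  V = {[H=K], [I=J]}: π^{-1}(V) = {H, I, J, K} ∈ τ ✓.
Open sets in the quotient: τ_Q = {{}, {[H=K], [I=J]}} (2 elements).


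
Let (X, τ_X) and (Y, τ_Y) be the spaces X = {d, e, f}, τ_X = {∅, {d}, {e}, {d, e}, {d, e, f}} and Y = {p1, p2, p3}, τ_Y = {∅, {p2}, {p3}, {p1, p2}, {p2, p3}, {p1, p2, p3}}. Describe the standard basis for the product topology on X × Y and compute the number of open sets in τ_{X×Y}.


Basis B = {∅ × ∅, {d} × {p2}, {d} × {p3}, {e} × {p2}, {e} × {p3}, {d} × {p1, p2}, {d} × {p2, p3}, {d, e} × {p2}, {d, e} × {p3}, {e} × {p1, p2}, {e} × {p2, p3}, {d} × {p1, p2, p3}, {d, e, f} × {p2}, {d, e, f} × {p3}, {e} × {p1, p2, p3}, {d, e} × {p1, p2}, {d, e} × {p2, p3}, {d, e} × {p1, p2, p3}, {d, e, f} × {p1, p2}, {d, e, f} × {p2, p3}, {d, e, f} × {p1, p2, p3}}; |τ_{X×Y}| = 70.

Enumerate products U × V with U ∈ τ_X, V ∈ τ_Y (deduplicated):
  ∅ × ∅ = {} (∅)
  {d} × {p2} = {(d,p2)}
  {d} × {p3} = {(d,p3)}
  {e} × {p2} = {(e,p2)}
  {e} × {p3} = {(e,p3)}
  {d} × {p1, p2} = {(d,p1), (d,p2)}
  {d} × {p2, p3} = {(d,p2), (d,p3)}
  {d, e} × {p2} = {(d,p2), (e,p2)}
  {d, e} × {p3} = {(d,p3), (e,p3)}
  {e} × {p1, p2} = {(e,p1), (e,p2)}
  {e} × {p2, p3} = {(e,p2), (e,p3)}
  {d} × {p1, p2, p3} = {(d,p1), (d,p2), (d,p3)}
  {d, e, f} × {p2} = {(d,p2), (e,p2), (f,p2)}
  {d, e, f} × {p3} = {(d,p3), (e,p3), (f,p3)}
  {e} × {p1, p2, p3} = {(e,p1), (e,p2), (e,p3)}
  {d, e} × {p1, p2} = {(d,p1), (d,p2), (e,p1), (e,p2)}
  {d, e} × {p2, p3} = {(d,p2), (d,p3), (e,p2), (e,p3)}
  {d, e} × {p1, p2, p3} = {(d,p1), (d,p2), (d,p3), (e,p1), (e,p2), (e,p3)}
  {d, e, f} × {p1, p2} = {(d,p1), (d,p2), (e,p1), (e,p2), (f,p1), (f,p2)}
  {d, e, f} × {p2, p3} = {(d,p2), (d,p3), (e,p2), (e,p3), (f,p2), (f,p3)}
  {d, e, f} × {p1, p2, p3} = {(d,p1), (d,p2), (d,p3), (e,p1), (e,p2), (e,p3), (f,p1), (f,p2), (f,p3)}
These 21 distinct sets form the basis B.
Close under arbitrary unions to get τ_{X×Y}; counting gives |τ_{X×Y}| = 70.


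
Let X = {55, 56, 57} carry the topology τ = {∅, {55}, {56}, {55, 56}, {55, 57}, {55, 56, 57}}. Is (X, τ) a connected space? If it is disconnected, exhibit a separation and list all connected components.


(X, τ) is disconnected; components = [{56}, {55, 57}].

Find clopen sets (U ∈ τ with X ∖ U ∈ τ):
  U = ∅, X ∖ U = {55, 56, 57} — both open, so U is clopen.
  U = {56}, X ∖ U = {55, 57} — both open, so U is clopen.
  U = {55, 57}, X ∖ U = {56} — both open, so U is clopen.
  U = {55, 56, 57}, X ∖ U = ∅ — both open, so U is clopen.
Nontrivial clopen(s) exist: e.g. {56}. So (X, τ) is disconnected.
Compute connected components by grouping points that agree on all clopens:
  component: {56}
  component: {55, 57}


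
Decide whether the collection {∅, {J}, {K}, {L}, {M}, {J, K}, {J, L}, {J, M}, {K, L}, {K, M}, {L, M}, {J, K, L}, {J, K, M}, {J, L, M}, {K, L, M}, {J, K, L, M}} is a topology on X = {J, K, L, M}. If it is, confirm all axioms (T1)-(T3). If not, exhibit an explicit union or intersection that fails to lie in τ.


τ IS a topology on X.

Axiom (T1): ∅ ∈ τ? Yes; X ∈ τ? Yes.
Axiom (T2/T3): check pairwise unions and intersections of members of τ.
All pairwise intersections and unions checked — each lies in τ. Therefore τ satisfies (T1), (T2), (T3): it IS a topology on X.


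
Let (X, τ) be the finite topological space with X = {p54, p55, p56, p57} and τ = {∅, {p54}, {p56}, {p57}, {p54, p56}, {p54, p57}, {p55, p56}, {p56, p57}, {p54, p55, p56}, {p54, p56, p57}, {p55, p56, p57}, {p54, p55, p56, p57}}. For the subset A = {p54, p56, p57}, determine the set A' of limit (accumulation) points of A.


A' = {p55}

For each x ∈ X, list the open sets U ∈ τ with x ∈ U, then check whether U ∩ (A ∖ {x}) ≠ ∅ for every such U.
  x = p54: open {p54} ∋ x has {p54} ∩ (A ∖ {p54}) = ∅, so x is NOT a limit point.
  x = p55: opens ∋ x are {p55, p56}, {p54, p55, p56}, {p55, p56, p57}, {p54, p55, p56, p57}; each meets A ∖ {p55}, so x IS a limit point.
  x = p56: open {p56} ∋ x has {p56} ∩ (A ∖ {p56}) = ∅, so x is NOT a limit point.
  x = p57: open {p57} ∋ x has {p57} ∩ (A ∖ {p57}) = ∅, so x is NOT a limit point.
Collecting: A' = {p55}.


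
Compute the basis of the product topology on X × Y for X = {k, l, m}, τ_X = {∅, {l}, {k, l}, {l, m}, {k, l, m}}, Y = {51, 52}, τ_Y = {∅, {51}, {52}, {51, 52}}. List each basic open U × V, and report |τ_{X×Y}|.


Basis B = {∅ × ∅, {l} × {51}, {l} × {52}, {k, l} × {51}, {k, l} × {52}, {l} × {51, 52}, {l, m} × {51}, {l, m} × {52}, {k, l, m} × {51}, {k, l, m} × {52}, {k, l} × {51, 52}, {l, m} × {51, 52}, {k, l, m} × {51, 52}}; |τ_{X×Y}| = 25.

Enumerate products U × V with U ∈ τ_X, V ∈ τ_Y (deduplicated):
  ∅ × ∅ = {} (∅)
  {l} × {51} = {(l,51)}
  {l} × {52} = {(l,52)}
  {k, l} × {51} = {(k,51), (l,51)}
  {k, l} × {52} = {(k,52), (l,52)}
  {l} × {51, 52} = {(l,51), (l,52)}
  {l, m} × {51} = {(l,51), (m,51)}
  {l, m} × {52} = {(l,52), (m,52)}
  {k, l, m} × {51} = {(k,51), (l,51), (m,51)}
  {k, l, m} × {52} = {(k,52), (l,52), (m,52)}
  {k, l} × {51, 52} = {(k,51), (k,52), (l,51), (l,52)}
  {l, m} × {51, 52} = {(l,51), (l,52), (m,51), (m,52)}
  {k, l, m} × {51, 52} = {(k,51), (k,52), (l,51), (l,52), (m,51), (m,52)}
These 13 distinct sets form the basis B.
Close under arbitrary unions to get τ_{X×Y}; counting gives |τ_{X×Y}| = 25.


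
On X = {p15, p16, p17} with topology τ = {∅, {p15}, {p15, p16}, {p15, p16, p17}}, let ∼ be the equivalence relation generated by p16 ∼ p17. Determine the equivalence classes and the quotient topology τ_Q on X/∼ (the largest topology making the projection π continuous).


X/∼ = {[p15], [p16=p17]}; |τ_Q| = 3.

Equivalence classes: [p15], [p16=p17].
Quotient map π: X → X/∼ sends p15 ↦ [p15], p16 ↦ [p16=p17], p17 ↦ [p16=p17].
For each subset V ⊆ X/∼, compute π^{-1}(V) ⊆ X and check whether π^{-1}(V) ∈ τ. V is open in τ_Q iff π^{-1}(V) ∈ τ.
  V = {}: π^{-1}(V) = ∅ ∈ τ ✓.
  V = {[p15]}: π^{-1}(V) = {p15} ∈ τ ✓.
  V = {[p16=p17]}: π^{-1}(V) = {p16, p17} ∉ τ ✗.
  V = {[p15], [p16=p17]}: π^{-1}(V) = {p15, p16, p17} ∈ τ ✓.
Open sets in the quotient: τ_Q = {{}, {[p15]}, {[p15], [p16=p17]}} (3 elements).


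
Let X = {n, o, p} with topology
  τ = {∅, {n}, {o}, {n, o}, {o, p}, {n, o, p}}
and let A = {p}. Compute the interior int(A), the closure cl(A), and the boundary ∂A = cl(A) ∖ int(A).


int(A) = ∅, cl(A) = {p}, ∂A = {p}.

Closed sets in (X, τ) are complements of opens:
  closed(X, τ) = {∅, {n}, {p}, {n, p}, {o, p}, {n, o, p}}.
int(A) = ⋃ {U ∈ τ : U ⊆ A}. Opens contained in A: ∅.
Taking the union of these: int(A) = ∅.
cl(A) = ⋂ {C closed : A ⊆ C}. Closed sets containing A: {p}, {n, p}, {o, p}, {n, o, p}.
Intersecting these: cl(A) = {p}.
∂A = cl(A) ∖ int(A) = {p} ∖ ∅ = {p}.


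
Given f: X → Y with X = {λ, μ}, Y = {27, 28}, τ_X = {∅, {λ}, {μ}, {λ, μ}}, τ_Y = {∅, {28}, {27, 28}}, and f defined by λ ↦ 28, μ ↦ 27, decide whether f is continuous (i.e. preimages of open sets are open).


f IS continuous.

Compute f^{-1}(U) for each U ∈ τ_Y:
  U = ∅: f^{-1}(U) = ∅ ∈ τ_X ✓.
  U = {28}: f^{-1}(U) = {λ} ∈ τ_X ✓.
  U = {27, 28}: f^{-1}(U) = {λ, μ} ∈ τ_X ✓.
Every preimage lies in τ_X, so f IS continuous.


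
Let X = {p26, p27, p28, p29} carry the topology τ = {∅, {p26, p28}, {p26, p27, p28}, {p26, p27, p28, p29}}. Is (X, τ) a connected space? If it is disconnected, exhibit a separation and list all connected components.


(X, τ) is connected.

Find clopen sets (U ∈ τ with X ∖ U ∈ τ):
  U = ∅, X ∖ U = {p26, p27, p28, p29} — both open, so U is clopen.
  U = {p26, p27, p28, p29}, X ∖ U = ∅ — both open, so U is clopen.
Only trivial clopens (∅ and X) exist, so (X, τ) is connected.
Compute connected components by grouping points that agree on all clopens:
  component: {p26, p27, p28, p29}


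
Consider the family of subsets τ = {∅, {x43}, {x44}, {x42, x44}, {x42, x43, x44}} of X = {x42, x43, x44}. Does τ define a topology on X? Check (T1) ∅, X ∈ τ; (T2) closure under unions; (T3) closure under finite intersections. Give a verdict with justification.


τ is NOT a topology on X.

Axiom (T1): ∅ ∈ τ? Yes; X ∈ τ? Yes.
Axiom (T2/T3): check pairwise unions and intersections of members of τ.
Counterexample for (T2): {x43} ∪ {x44} = {x43, x44} ∉ τ. Therefore τ is NOT a topology.


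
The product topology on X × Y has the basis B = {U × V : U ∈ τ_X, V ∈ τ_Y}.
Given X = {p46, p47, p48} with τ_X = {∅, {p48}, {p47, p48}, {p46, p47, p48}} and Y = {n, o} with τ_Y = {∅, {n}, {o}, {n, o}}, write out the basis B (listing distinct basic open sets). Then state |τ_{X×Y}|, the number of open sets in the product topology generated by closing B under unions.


Basis B = {∅ × ∅, {p48} × {n}, {p48} × {o}, {p47, p48} × {n}, {p47, p48} × {o}, {p48} × {n, o}, {p46, p47, p48} × {n}, {p46, p47, p48} × {o}, {p47, p48} × {n, o}, {p46, p47, p48} × {n, o}}; |τ_{X×Y}| = 16.

Enumerate products U × V with U ∈ τ_X, V ∈ τ_Y (deduplicated):
  ∅ × ∅ = {} (∅)
  {p48} × {n} = {(p48,n)}
  {p48} × {o} = {(p48,o)}
  {p47, p48} × {n} = {(p47,n), (p48,n)}
  {p47, p48} × {o} = {(p47,o), (p48,o)}
  {p48} × {n, o} = {(p48,n), (p48,o)}
  {p46, p47, p48} × {n} = {(p46,n), (p47,n), (p48,n)}
  {p46, p47, p48} × {o} = {(p46,o), (p47,o), (p48,o)}
  {p47, p48} × {n, o} = {(p47,n), (p47,o), (p48,n), (p48,o)}
  {p46, p47, p48} × {n, o} = {(p46,n), (p46,o), (p47,n), (p47,o), (p48,n), (p48,o)}
These 10 distinct sets form the basis B.
Close under arbitrary unions to get τ_{X×Y}; counting gives |τ_{X×Y}| = 16.


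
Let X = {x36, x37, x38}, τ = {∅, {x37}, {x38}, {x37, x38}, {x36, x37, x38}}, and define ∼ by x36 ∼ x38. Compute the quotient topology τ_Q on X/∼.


X/∼ = {[x36=x38], [x37]}; |τ_Q| = 3.

Equivalence classes: [x36=x38], [x37].
Quotient map π: X → X/∼ sends x36 ↦ [x36=x38], x37 ↦ [x37], x38 ↦ [x36=x38].
For each subset V ⊆ X/∼, compute π^{-1}(V) ⊆ X and check whether π^{-1}(V) ∈ τ. V is open in τ_Q iff π^{-1}(V) ∈ τ.
  V = {}: π^{-1}(V) = ∅ ∈ τ ✓.
  V = {[x36=x38]}: π^{-1}(V) = {x36, x38} ∉ τ ✗.
  V = {[x37]}: π^{-1}(V) = {x37} ∈ τ ✓.
  V = {[x36=x38], [x37]}: π^{-1}(V) = {x36, x37, x38} ∈ τ ✓.
Open sets in the quotient: τ_Q = {{}, {[x37]}, {[x36=x38], [x37]}} (3 elements).


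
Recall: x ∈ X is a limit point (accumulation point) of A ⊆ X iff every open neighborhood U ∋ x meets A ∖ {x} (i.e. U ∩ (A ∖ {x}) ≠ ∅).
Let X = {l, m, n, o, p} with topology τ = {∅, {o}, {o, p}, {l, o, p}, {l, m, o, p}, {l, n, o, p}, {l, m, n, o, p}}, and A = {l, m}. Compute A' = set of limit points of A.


A' = {m, n}

For each x ∈ X, list the open sets U ∈ τ with x ∈ U, then check whether U ∩ (A ∖ {x}) ≠ ∅ for every such U.
  x = l: open {l, o, p} ∋ x has {l, o, p} ∩ (A ∖ {l}) = ∅, so x is NOT a limit point.
  x = m: opens ∋ x are {l, m, o, p}, {l, m, n, o, p}; each meets A ∖ {m}, so x IS a limit point.
  x = n: opens ∋ x are {l, n, o, p}, {l, m, n, o, p}; each meets A ∖ {n}, so x IS a limit point.
  x = o: open {o} ∋ x has {o} ∩ (A ∖ {o}) = ∅, so x is NOT a limit point.
  x = p: open {o, p} ∋ x has {o, p} ∩ (A ∖ {p}) = ∅, so x is NOT a limit point.
Collecting: A' = {m, n}.


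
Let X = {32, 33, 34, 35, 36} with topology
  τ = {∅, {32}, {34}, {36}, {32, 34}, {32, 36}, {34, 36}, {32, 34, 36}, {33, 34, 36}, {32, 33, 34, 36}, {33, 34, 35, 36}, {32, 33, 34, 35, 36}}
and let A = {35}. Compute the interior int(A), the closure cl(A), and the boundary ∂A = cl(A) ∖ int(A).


int(A) = ∅, cl(A) = {35}, ∂A = {35}.

Closed sets in (X, τ) are complements of opens:
  closed(X, τ) = {∅, {32}, {35}, {32, 35}, {33, 35}, {32, 33, 35}, {33, 34, 35}, {33, 35, 36}, {32, 33, 34, 35}, {32, 33, 35, 36}, {33, 34, 35, 36}, {32, 33, 34, 35, 36}}.
int(A) = ⋃ {U ∈ τ : U ⊆ A}. Opens contained in A: ∅.
Taking the union of these: int(A) = ∅.
cl(A) = ⋂ {C closed : A ⊆ C}. Closed sets containing A: {35}, {32, 35}, {33, 35}, {32, 33, 35}, {33, 34, 35}, {33, 35, 36}, {32, 33, 34, 35}, {32, 33, 35, 36}, {33, 34, 35, 36}, {32, 33, 34, 35, 36}.
Intersecting these: cl(A) = {35}.
∂A = cl(A) ∖ int(A) = {35} ∖ ∅ = {35}.


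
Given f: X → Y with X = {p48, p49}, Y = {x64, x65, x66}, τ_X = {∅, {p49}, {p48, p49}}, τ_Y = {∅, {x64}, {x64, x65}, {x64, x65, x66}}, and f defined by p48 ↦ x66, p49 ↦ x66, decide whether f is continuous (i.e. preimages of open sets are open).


f IS continuous.

Compute f^{-1}(U) for each U ∈ τ_Y:
  U = ∅: f^{-1}(U) = ∅ ∈ τ_X ✓.
  U = {x64}: f^{-1}(U) = ∅ ∈ τ_X ✓.
  U = {x64, x65}: f^{-1}(U) = ∅ ∈ τ_X ✓.
  U = {x64, x65, x66}: f^{-1}(U) = {p48, p49} ∈ τ_X ✓.
Every preimage lies in τ_X, so f IS continuous.


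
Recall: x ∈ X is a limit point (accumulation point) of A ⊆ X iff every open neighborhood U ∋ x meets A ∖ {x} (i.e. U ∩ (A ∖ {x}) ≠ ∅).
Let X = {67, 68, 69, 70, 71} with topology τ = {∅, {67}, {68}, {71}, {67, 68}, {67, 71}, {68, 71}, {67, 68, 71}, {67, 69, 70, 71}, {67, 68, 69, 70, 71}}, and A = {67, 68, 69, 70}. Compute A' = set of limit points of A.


A' = {69, 70}

For each x ∈ X, list the open sets U ∈ τ with x ∈ U, then check whether U ∩ (A ∖ {x}) ≠ ∅ for every such U.
  x = 67: open {67} ∋ x has {67} ∩ (A ∖ {67}) = ∅, so x is NOT a limit point.
  x = 68: open {68} ∋ x has {68} ∩ (A ∖ {68}) = ∅, so x is NOT a limit point.
  x = 69: opens ∋ x are {67, 69, 70, 71}, {67, 68, 69, 70, 71}; each meets A ∖ {69}, so x IS a limit point.
  x = 70: opens ∋ x are {67, 69, 70, 71}, {67, 68, 69, 70, 71}; each meets A ∖ {70}, so x IS a limit point.
  x = 71: open {71} ∋ x has {71} ∩ (A ∖ {71}) = ∅, so x is NOT a limit point.
Collecting: A' = {69, 70}.


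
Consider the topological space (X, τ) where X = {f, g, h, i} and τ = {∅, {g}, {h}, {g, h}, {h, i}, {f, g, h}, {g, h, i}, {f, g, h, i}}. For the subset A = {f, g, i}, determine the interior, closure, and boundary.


int(A) = {g}, cl(A) = {f, g, i}, ∂A = {f, i}.

Closed sets in (X, τ) are complements of opens:
  closed(X, τ) = {∅, {f}, {i}, {f, g}, {f, i}, {f, g, i}, {f, h, i}, {f, g, h, i}}.
int(A) = ⋃ {U ∈ τ : U ⊆ A}. Opens contained in A: ∅, {g}.
Taking the union of these: int(A) = {g}.
cl(A) = ⋂ {C closed : A ⊆ C}. Closed sets containing A: {f, g, i}, {f, g, h, i}.
Intersecting these: cl(A) = {f, g, i}.
∂A = cl(A) ∖ int(A) = {f, g, i} ∖ {g} = {f, i}.


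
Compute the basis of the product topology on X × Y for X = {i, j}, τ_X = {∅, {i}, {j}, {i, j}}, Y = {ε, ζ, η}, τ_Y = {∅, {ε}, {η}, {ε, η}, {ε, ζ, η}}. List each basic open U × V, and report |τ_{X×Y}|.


Basis B = {∅ × ∅, {i} × {ε}, {i} × {η}, {j} × {ε}, {j} × {η}, {i} × {ε, η}, {i, j} × {ε}, {i, j} × {η}, {j} × {ε, η}, {i} × {ε, ζ, η}, {j} × {ε, ζ, η}, {i, j} × {ε, η}, {i, j} × {ε, ζ, η}}; |τ_{X×Y}| = 25.

Enumerate products U × V with U ∈ τ_X, V ∈ τ_Y (deduplicated):
  ∅ × ∅ = {} (∅)
  {i} × {ε} = {(i,ε)}
  {i} × {η} = {(i,η)}
  {j} × {ε} = {(j,ε)}
  {j} × {η} = {(j,η)}
  {i} × {ε, η} = {(i,ε), (i,η)}
  {i, j} × {ε} = {(i,ε), (j,ε)}
  {i, j} × {η} = {(i,η), (j,η)}
  {j} × {ε, η} = {(j,ε), (j,η)}
  {i} × {ε, ζ, η} = {(i,ε), (i,ζ), (i,η)}
  {j} × {ε, ζ, η} = {(j,ε), (j,ζ), (j,η)}
  {i, j} × {ε, η} = {(i,ε), (i,η), (j,ε), (j,η)}
  {i, j} × {ε, ζ, η} = {(i,ε), (i,ζ), (i,η), (j,ε), (j,ζ), (j,η)}
These 13 distinct sets form the basis B.
Close under arbitrary unions to get τ_{X×Y}; counting gives |τ_{X×Y}| = 25.


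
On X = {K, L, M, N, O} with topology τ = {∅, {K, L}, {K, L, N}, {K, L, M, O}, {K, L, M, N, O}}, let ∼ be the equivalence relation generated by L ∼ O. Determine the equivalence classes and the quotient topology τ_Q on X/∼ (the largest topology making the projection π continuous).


X/∼ = {[K], [L=O], [M], [N]}; |τ_Q| = 3.

Equivalence classes: [K], [L=O], [M], [N].
Quotient map π: X → X/∼ sends K ↦ [K], L ↦ [L=O], M ↦ [M], N ↦ [N], O ↦ [L=O].
For each subset V ⊆ X/∼, compute π^{-1}(V) ⊆ X and check whether π^{-1}(V) ∈ τ. V is open in τ_Q iff π^{-1}(V) ∈ τ.
  V = {}: π^{-1}(V) = ∅ ∈ τ ✓.
  V = {[K]}: π^{-1}(V) = {K} ∉ τ ✗.
  V = {[L=O]}: π^{-1}(V) = {L, O} ∉ τ ✗.
  V = {[K], [L=O]}: π^{-1}(V) = {K, L, O} ∉ τ ✗.
  V = {[M]}: π^{-1}(V) = {M} ∉ τ ✗.
  V = {[K], [M]}: π^{-1}(V) = {K, M} ∉ τ ✗.
  V = {[L=O], [M]}: π^{-1}(V) = {L, M, O} ∉ τ ✗.
  V = {[K], [L=O], [M]}: π^{-1}(V) = {K, L, M, O} ∈ τ ✓.
  V = {[N]}: π^{-1}(V) = {N} ∉ τ ✗.
  V = {[K], [N]}: π^{-1}(V) = {K, N} ∉ τ ✗.
  V = {[L=O], [N]}: π^{-1}(V) = {L, N, O} ∉ τ ✗.
  V = {[K], [L=O], [N]}: π^{-1}(V) = {K, L, N, O} ∉ τ ✗.
  V = {[M], [N]}: π^{-1}(V) = {M, N} ∉ τ ✗.
  V = {[K], [M], [N]}: π^{-1}(V) = {K, M, N} ∉ τ ✗.
  V = {[L=O], [M], [N]}: π^{-1}(V) = {L, M, N, O} ∉ τ ✗.
  V = {[K], [L=O], [M], [N]}: π^{-1}(V) = {K, L, M, N, O} ∈ τ ✓.
Open sets in the quotient: τ_Q = {{}, {[K], [L=O], [M]}, {[K], [L=O], [M], [N]}} (3 elements).


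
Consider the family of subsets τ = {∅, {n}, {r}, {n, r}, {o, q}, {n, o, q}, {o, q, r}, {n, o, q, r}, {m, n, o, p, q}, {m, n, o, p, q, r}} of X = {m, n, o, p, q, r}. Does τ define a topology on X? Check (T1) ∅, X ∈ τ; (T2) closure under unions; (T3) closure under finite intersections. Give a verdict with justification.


τ IS a topology on X.

Axiom (T1): ∅ ∈ τ? Yes; X ∈ τ? Yes.
Axiom (T2/T3): check pairwise unions and intersections of members of τ.
All pairwise intersections and unions checked — each lies in τ. Therefore τ satisfies (T1), (T2), (T3): it IS a topology on X.


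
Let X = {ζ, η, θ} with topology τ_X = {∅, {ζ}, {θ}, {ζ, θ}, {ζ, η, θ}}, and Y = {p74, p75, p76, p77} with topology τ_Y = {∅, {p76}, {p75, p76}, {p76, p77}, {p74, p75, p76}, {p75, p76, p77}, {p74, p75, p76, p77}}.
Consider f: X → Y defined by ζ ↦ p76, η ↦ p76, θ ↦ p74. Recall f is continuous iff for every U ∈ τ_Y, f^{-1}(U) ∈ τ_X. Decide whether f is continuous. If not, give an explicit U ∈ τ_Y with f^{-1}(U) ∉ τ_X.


f is NOT continuous.

Compute f^{-1}(U) for each U ∈ τ_Y:
  U = ∅: f^{-1}(U) = ∅ ∈ τ_X ✓.
  U = {p76}: f^{-1}(U) = {ζ, η} ∉ τ_X ✗.
  U = {p75, p76}: f^{-1}(U) = {ζ, η} ∉ τ_X ✗.
  U = {p76, p77}: f^{-1}(U) = {ζ, η} ∉ τ_X ✗.
  U = {p74, p75, p76}: f^{-1}(U) = {ζ, η, θ} ∈ τ_X ✓.
  U = {p75, p76, p77}: f^{-1}(U) = {ζ, η} ∉ τ_X ✗.
  U = {p74, p75, p76, p77}: f^{-1}(U) = {ζ, η, θ} ∈ τ_X ✓.
Found U = {p76} with f^{-1}(U) = {ζ, η} not in τ_X. Therefore f is NOT continuous.


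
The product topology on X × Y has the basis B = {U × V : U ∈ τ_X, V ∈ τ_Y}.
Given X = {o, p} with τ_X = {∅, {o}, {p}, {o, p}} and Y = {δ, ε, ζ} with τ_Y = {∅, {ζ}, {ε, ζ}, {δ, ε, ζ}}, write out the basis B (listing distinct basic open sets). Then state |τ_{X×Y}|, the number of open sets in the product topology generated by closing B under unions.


Basis B = {∅ × ∅, {o} × {ζ}, {p} × {ζ}, {o} × {ε, ζ}, {o, p} × {ζ}, {p} × {ε, ζ}, {o} × {δ, ε, ζ}, {p} × {δ, ε, ζ}, {o, p} × {ε, ζ}, {o, p} × {δ, ε, ζ}}; |τ_{X×Y}| = 16.

Enumerate products U × V with U ∈ τ_X, V ∈ τ_Y (deduplicated):
  ∅ × ∅ = {} (∅)
  {o} × {ζ} = {(o,ζ)}
  {p} × {ζ} = {(p,ζ)}
  {o} × {ε, ζ} = {(o,ε), (o,ζ)}
  {o, p} × {ζ} = {(o,ζ), (p,ζ)}
  {p} × {ε, ζ} = {(p,ε), (p,ζ)}
  {o} × {δ, ε, ζ} = {(o,δ), (o,ε), (o,ζ)}
  {p} × {δ, ε, ζ} = {(p,δ), (p,ε), (p,ζ)}
  {o, p} × {ε, ζ} = {(o,ε), (o,ζ), (p,ε), (p,ζ)}
  {o, p} × {δ, ε, ζ} = {(o,δ), (o,ε), (o,ζ), (p,δ), (p,ε), (p,ζ)}
These 10 distinct sets form the basis B.
Close under arbitrary unions to get τ_{X×Y}; counting gives |τ_{X×Y}| = 16.


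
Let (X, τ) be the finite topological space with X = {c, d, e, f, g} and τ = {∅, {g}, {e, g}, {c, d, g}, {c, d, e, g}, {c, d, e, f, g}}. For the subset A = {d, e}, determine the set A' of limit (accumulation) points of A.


A' = {c, f}

For each x ∈ X, list the open sets U ∈ τ with x ∈ U, then check whether U ∩ (A ∖ {x}) ≠ ∅ for every such U.
  x = c: opens ∋ x are {c, d, g}, {c, d, e, g}, {c, d, e, f, g}; each meets A ∖ {c}, so x IS a limit point.
  x = d: open {c, d, g} ∋ x has {c, d, g} ∩ (A ∖ {d}) = ∅, so x is NOT a limit point.
  x = e: open {e, g} ∋ x has {e, g} ∩ (A ∖ {e}) = ∅, so x is NOT a limit point.
  x = f: opens ∋ x are {c, d, e, f, g}; each meets A ∖ {f}, so x IS a limit point.
  x = g: open {g} ∋ x has {g} ∩ (A ∖ {g}) = ∅, so x is NOT a limit point.
Collecting: A' = {c, f}.


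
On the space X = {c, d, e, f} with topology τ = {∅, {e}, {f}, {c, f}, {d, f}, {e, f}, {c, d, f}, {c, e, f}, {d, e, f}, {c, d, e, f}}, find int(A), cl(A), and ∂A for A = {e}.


int(A) = {e}, cl(A) = {e}, ∂A = ∅.

Closed sets in (X, τ) are complements of opens:
  closed(X, τ) = {∅, {c}, {d}, {e}, {c, d}, {c, e}, {d, e}, {c, d, e}, {c, d, f}, {c, d, e, f}}.
int(A) = ⋃ {U ∈ τ : U ⊆ A}. Opens contained in A: ∅, {e}.
Taking the union of these: int(A) = {e}.
cl(A) = ⋂ {C closed : A ⊆ C}. Closed sets containing A: {e}, {c, e}, {d, e}, {c, d, e}, {c, d, e, f}.
Intersecting these: cl(A) = {e}.
∂A = cl(A) ∖ int(A) = {e} ∖ {e} = ∅.


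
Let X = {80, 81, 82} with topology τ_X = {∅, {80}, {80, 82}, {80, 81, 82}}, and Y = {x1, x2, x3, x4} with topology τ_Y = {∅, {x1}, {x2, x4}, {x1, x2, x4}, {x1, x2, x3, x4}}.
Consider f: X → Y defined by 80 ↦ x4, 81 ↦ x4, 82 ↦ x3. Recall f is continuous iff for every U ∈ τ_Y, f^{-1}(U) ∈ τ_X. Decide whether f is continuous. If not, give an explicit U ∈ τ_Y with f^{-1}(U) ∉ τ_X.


f is NOT continuous.

Compute f^{-1}(U) for each U ∈ τ_Y:
  U = ∅: f^{-1}(U) = ∅ ∈ τ_X ✓.
  U = {x1}: f^{-1}(U) = ∅ ∈ τ_X ✓.
  U = {x2, x4}: f^{-1}(U) = {80, 81} ∉ τ_X ✗.
  U = {x1, x2, x4}: f^{-1}(U) = {80, 81} ∉ τ_X ✗.
  U = {x1, x2, x3, x4}: f^{-1}(U) = {80, 81, 82} ∈ τ_X ✓.
Found U = {x2, x4} with f^{-1}(U) = {80, 81} not in τ_X. Therefore f is NOT continuous.


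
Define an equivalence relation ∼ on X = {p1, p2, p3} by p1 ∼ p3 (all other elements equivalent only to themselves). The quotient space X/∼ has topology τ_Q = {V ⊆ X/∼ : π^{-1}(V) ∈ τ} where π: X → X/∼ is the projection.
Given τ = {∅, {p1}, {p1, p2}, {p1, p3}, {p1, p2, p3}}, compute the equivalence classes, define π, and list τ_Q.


X/∼ = {[p1=p3], [p2]}; |τ_Q| = 3.

Equivalence classes: [p1=p3], [p2].
Quotient map π: X → X/∼ sends p1 ↦ [p1=p3], p2 ↦ [p2], p3 ↦ [p1=p3].
For each subset V ⊆ X/∼, compute π^{-1}(V) ⊆ X and check whether π^{-1}(V) ∈ τ. V is open in τ_Q iff π^{-1}(V) ∈ τ.
  V = {}: π^{-1}(V) = ∅ ∈ τ ✓.
  V = {[p1=p3]}: π^{-1}(V) = {p1, p3} ∈ τ ✓.
  V = {[p2]}: π^{-1}(V) = {p2} ∉ τ ✗.
  V = {[p1=p3], [p2]}: π^{-1}(V) = {p1, p2, p3} ∈ τ ✓.
Open sets in the quotient: τ_Q = {{}, {[p1=p3]}, {[p1=p3], [p2]}} (3 elements).


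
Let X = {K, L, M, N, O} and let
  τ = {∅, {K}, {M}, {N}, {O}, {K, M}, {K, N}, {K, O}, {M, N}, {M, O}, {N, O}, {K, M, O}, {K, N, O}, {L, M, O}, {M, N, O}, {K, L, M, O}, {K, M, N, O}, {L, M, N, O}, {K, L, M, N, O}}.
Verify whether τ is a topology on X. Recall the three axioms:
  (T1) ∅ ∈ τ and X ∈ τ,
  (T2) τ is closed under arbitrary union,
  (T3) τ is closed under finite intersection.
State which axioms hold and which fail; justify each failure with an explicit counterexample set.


τ is NOT a topology on X.

Axiom (T1): ∅ ∈ τ? Yes; X ∈ τ? Yes.
Axiom (T2/T3): check pairwise unions and intersections of members of τ.
Counterexample for (T2): {K} ∪ {M, N} = {K, M, N} ∉ τ. Therefore τ is NOT a topology.


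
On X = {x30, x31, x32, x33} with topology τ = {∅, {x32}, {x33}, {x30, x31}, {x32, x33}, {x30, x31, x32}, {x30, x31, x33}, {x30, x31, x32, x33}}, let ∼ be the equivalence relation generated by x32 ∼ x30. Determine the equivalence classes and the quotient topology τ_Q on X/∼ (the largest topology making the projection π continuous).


X/∼ = {[x30=x32], [x31], [x33]}; |τ_Q| = 4.

Equivalence classes: [x30=x32], [x31], [x33].
Quotient map π: X → X/∼ sends x30 ↦ [x30=x32], x31 ↦ [x31], x32 ↦ [x30=x32], x33 ↦ [x33].
For each subset V ⊆ X/∼, compute π^{-1}(V) ⊆ X and check whether π^{-1}(V) ∈ τ. V is open in τ_Q iff π^{-1}(V) ∈ τ.
  V = {}: π^{-1}(V) = ∅ ∈ τ ✓.
  V = {[x30=x32]}: π^{-1}(V) = {x30, x32} ∉ τ ✗.
  V = {[x31]}: π^{-1}(V) = {x31} ∉ τ ✗.
  V = {[x30=x32], [x31]}: π^{-1}(V) = {x30, x31, x32} ∈ τ ✓.
  V = {[x33]}: π^{-1}(V) = {x33} ∈ τ ✓.
  V = {[x30=x32], [x33]}: π^{-1}(V) = {x30, x32, x33} ∉ τ ✗.
  V = {[x31], [x33]}: π^{-1}(V) = {x31, x33} ∉ τ ✗.
  V = {[x30=x32], [x31], [x33]}: π^{-1}(V) = {x30, x31, x32, x33} ∈ τ ✓.
Open sets in the quotient: τ_Q = {{}, {[x30=x32], [x31]}, {[x33]}, {[x30=x32], [x31], [x33]}} (4 elements).


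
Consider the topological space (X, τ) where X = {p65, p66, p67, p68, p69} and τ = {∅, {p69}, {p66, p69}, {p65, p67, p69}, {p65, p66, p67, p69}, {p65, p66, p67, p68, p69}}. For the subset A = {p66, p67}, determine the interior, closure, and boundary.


int(A) = ∅, cl(A) = {p65, p66, p67, p68}, ∂A = {p65, p66, p67, p68}.

Closed sets in (X, τ) are complements of opens:
  closed(X, τ) = {∅, {p68}, {p66, p68}, {p65, p67, p68}, {p65, p66, p67, p68}, {p65, p66, p67, p68, p69}}.
int(A) = ⋃ {U ∈ τ : U ⊆ A}. Opens contained in A: ∅.
Taking the union of these: int(A) = ∅.
cl(A) = ⋂ {C closed : A ⊆ C}. Closed sets containing A: {p65, p66, p67, p68}, {p65, p66, p67, p68, p69}.
Intersecting these: cl(A) = {p65, p66, p67, p68}.
∂A = cl(A) ∖ int(A) = {p65, p66, p67, p68} ∖ ∅ = {p65, p66, p67, p68}.


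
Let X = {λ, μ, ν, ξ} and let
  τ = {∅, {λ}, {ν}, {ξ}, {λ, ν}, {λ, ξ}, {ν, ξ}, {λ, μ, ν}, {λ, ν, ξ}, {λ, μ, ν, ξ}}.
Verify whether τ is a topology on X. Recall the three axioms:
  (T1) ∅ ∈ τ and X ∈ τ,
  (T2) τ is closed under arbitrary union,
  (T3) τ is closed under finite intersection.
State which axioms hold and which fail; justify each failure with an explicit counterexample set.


τ IS a topology on X.

Axiom (T1): ∅ ∈ τ? Yes; X ∈ τ? Yes.
Axiom (T2/T3): check pairwise unions and intersections of members of τ.
All pairwise intersections and unions checked — each lies in τ. Therefore τ satisfies (T1), (T2), (T3): it IS a topology on X.


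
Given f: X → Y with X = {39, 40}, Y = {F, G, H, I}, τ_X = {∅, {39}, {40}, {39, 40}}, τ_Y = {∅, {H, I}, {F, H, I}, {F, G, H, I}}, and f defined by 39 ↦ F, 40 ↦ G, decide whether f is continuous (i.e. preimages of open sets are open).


f IS continuous.

Compute f^{-1}(U) for each U ∈ τ_Y:
  U = ∅: f^{-1}(U) = ∅ ∈ τ_X ✓.
  U = {H, I}: f^{-1}(U) = ∅ ∈ τ_X ✓.
  U = {F, H, I}: f^{-1}(U) = {39} ∈ τ_X ✓.
  U = {F, G, H, I}: f^{-1}(U) = {39, 40} ∈ τ_X ✓.
Every preimage lies in τ_X, so f IS continuous.


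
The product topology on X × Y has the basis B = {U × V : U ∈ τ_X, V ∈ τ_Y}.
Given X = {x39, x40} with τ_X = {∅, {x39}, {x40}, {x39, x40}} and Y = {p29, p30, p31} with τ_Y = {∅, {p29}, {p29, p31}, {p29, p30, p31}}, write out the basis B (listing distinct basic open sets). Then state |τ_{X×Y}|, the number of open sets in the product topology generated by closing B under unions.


Basis B = {∅ × ∅, {x39} × {p29}, {x40} × {p29}, {x39} × {p29, p31}, {x39, x40} × {p29}, {x40} × {p29, p31}, {x39} × {p29, p30, p31}, {x40} × {p29, p30, p31}, {x39, x40} × {p29, p31}, {x39, x40} × {p29, p30, p31}}; |τ_{X×Y}| = 16.

Enumerate products U × V with U ∈ τ_X, V ∈ τ_Y (deduplicated):
  ∅ × ∅ = {} (∅)
  {x39} × {p29} = {(x39,p29)}
  {x40} × {p29} = {(x40,p29)}
  {x39} × {p29, p31} = {(x39,p29), (x39,p31)}
  {x39, x40} × {p29} = {(x39,p29), (x40,p29)}
  {x40} × {p29, p31} = {(x40,p29), (x40,p31)}
  {x39} × {p29, p30, p31} = {(x39,p29), (x39,p30), (x39,p31)}
  {x40} × {p29, p30, p31} = {(x40,p29), (x40,p30), (x40,p31)}
  {x39, x40} × {p29, p31} = {(x39,p29), (x39,p31), (x40,p29), (x40,p31)}
  {x39, x40} × {p29, p30, p31} = {(x39,p29), (x39,p30), (x39,p31), (x40,p29), (x40,p30), (x40,p31)}
These 10 distinct sets form the basis B.
Close under arbitrary unions to get τ_{X×Y}; counting gives |τ_{X×Y}| = 16.
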